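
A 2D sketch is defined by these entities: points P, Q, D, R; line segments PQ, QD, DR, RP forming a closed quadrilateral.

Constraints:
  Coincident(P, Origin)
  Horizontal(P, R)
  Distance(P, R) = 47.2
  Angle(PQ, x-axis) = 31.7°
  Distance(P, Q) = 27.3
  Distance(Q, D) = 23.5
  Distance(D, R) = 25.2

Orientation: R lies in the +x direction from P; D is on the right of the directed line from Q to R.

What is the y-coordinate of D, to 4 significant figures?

-9.149

Checks: |PR| = 47.20 ✓; |PQ| = 27.30 ✓; |QD| = 23.50 ✓; |DR| = 25.20 ✓.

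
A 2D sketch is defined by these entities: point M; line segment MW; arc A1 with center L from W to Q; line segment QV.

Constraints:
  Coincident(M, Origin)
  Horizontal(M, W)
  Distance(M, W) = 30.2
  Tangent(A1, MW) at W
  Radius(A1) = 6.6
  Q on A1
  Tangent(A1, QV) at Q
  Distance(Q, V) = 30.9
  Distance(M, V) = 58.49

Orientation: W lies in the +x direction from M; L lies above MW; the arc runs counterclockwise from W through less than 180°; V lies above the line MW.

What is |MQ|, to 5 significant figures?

36.423

Checks: |LQ| = 6.600 ✓; ∠(LQ, QV) = 90.00° ✓; |QV| = 30.90 ✓; |MV| = 58.49 ✓.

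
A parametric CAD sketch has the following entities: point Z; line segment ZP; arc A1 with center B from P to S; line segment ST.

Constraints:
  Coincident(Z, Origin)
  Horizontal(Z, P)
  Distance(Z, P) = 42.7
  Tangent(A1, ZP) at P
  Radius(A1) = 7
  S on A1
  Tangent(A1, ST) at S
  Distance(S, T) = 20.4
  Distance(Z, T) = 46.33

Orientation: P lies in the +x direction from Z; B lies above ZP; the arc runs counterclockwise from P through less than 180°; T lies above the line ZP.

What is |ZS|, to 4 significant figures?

49.71

Z is at the origin; ZP is horizontal with |ZP| = 42.7 and P on the +x side, so P = (42.70, 0.000). Since A1 is tangent to ZP there, BP ⟂ ZP, so B = P + (0, 7) = (42.70, 7.000). Since BS ⟂ ST (tangency), |BT| = √(7.0² + 20.4²) = 21.57 regardless of where S sits on A1. So T lies on both circle(Z, 46.33) and circle(B, 21.57); the above-ZP intersection is T = (37.05, 27.81). S is the foot of the tangent from T: S = (48.49, 10.93).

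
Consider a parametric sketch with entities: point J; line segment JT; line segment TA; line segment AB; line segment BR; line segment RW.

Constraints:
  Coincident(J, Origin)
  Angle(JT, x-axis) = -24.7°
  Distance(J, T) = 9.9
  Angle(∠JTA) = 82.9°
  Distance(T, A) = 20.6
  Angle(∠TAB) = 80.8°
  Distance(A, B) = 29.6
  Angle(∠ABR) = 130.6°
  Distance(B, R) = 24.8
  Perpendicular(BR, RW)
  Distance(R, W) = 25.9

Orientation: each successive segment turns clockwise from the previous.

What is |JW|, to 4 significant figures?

22.47

∠ABR = 130.6° gives BR at 89.60° from the x-axis; with |BR| = 24.8, R = (-24.03, 22.57). BR ⟂ RW, so RW runs at -0.4000°; with |RW| = 25.9, W = (1.872, 22.39). Then |JW| = |W − J| = 22.47.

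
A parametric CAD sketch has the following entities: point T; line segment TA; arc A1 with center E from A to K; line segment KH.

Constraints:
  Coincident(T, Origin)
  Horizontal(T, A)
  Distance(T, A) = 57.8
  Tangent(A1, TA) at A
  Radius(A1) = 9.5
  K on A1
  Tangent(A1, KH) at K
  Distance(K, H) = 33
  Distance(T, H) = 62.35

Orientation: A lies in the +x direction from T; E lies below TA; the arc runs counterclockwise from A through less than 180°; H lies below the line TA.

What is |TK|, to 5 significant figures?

49.132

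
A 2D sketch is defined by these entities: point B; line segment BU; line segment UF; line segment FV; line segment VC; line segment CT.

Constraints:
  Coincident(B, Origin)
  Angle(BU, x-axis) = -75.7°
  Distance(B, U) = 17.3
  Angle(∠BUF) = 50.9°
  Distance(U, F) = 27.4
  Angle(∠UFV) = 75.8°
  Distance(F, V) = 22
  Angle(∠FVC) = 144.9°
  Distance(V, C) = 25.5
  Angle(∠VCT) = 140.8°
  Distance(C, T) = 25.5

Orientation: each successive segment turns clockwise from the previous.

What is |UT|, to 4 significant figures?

44.86

B is at the origin; BU runs at -75.7° with length 17.3, so U = (4.273, -16.76). ∠BUF = 50.9° gives UF at 155.2° from the x-axis; with |UF| = 27.4, F = (-20.60, -5.271). ∠UFV = 75.8° gives FV at 51.00° from the x-axis; with |FV| = 22.0, V = (-6.755, 11.83). ∠FVC = 144.9° gives VC at 15.90° from the x-axis; with |VC| = 25.5, C = (17.77, 18.81). ∠VCT = 140.8° gives CT at -23.30° from the x-axis; with |CT| = 25.5, T = (41.19, 8.726). Then |UT| = |T − U| = 44.86.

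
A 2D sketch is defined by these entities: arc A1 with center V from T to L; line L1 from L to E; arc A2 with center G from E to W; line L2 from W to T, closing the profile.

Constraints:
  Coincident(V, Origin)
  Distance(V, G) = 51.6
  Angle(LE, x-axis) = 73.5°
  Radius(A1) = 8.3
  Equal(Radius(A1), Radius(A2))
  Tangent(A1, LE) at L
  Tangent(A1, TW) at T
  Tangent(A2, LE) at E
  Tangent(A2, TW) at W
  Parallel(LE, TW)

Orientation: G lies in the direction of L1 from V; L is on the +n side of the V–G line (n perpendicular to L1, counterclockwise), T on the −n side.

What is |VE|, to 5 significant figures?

52.263

Tangency of A1 to both parallel lines with radius 8.3 puts L and T at V ± 8.3·n: L = (-7.9582, 2.3573), T = (7.9582, -2.3573). Equal radii place E and W the same way about G: E = G + 8.3·n = (6.6970, 51.832), W = G − 8.3·n = (22.613, 47.118). Then |VE| = |E − V| = 52.263.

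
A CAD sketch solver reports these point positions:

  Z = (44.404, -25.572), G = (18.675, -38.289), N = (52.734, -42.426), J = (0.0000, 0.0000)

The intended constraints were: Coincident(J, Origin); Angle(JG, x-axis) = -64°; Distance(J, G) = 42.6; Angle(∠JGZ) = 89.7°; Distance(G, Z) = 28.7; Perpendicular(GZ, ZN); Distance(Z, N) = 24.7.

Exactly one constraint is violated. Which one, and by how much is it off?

Distance(Z, N) = 24.7 — off by 5.90.

J = (0.00, 0.00) ✓; JG at -64.00° ✓; |JG| = 42.60 ✓; ∠JGZ = 89.70° ✓; |GZ| = 28.70 ✓; ∠(GZ, ZN) = 90.00° ✓; |ZN| = 18.80 ✗.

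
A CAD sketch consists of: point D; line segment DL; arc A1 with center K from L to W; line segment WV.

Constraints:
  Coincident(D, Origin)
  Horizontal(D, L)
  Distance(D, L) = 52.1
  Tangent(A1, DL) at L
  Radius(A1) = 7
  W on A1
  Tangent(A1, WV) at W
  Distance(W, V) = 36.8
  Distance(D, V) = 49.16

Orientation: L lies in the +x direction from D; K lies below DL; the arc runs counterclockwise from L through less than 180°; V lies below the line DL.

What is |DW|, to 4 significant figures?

45.87

Checks: |KW| = 7.000 ✓; ∠(KW, WV) = 90.00° ✓; |WV| = 36.80 ✓; |DV| = 49.16 ✓.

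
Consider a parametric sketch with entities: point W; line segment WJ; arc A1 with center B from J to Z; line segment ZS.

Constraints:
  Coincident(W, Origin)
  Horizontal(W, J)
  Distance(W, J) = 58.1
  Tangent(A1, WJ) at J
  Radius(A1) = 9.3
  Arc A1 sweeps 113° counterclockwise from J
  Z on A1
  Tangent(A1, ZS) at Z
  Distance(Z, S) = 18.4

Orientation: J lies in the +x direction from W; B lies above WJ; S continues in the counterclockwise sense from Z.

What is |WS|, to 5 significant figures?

66.552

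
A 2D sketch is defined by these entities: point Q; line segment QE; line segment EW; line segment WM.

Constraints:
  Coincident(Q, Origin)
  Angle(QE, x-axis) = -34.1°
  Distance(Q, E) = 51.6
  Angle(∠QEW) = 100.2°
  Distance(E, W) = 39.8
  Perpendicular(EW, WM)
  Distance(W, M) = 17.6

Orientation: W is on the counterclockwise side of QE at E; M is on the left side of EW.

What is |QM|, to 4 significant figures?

59.13

∠QEW = 100.2°, so EW runs at -34.1° + (180° − 100.2°) = 45.70° from the x-axis; with |EW| = 39.8, W = E + 39.8·(cos 45.70°, sin 45.70°) = (70.52, -0.4444). EW ⟂ WM; with |WM| = 17.6 on the left of EW, M = W + 17.6·(-0.7157, 0.6984) = (57.93, 11.85). Then |QM| = |M − Q| = 59.13.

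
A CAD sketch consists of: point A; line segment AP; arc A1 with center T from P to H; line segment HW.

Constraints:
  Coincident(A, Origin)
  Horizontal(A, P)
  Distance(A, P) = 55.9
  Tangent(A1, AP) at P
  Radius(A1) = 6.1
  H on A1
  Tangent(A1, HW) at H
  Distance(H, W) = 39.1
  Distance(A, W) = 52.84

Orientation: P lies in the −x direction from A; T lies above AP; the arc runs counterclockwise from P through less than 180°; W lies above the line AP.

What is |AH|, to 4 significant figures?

50.43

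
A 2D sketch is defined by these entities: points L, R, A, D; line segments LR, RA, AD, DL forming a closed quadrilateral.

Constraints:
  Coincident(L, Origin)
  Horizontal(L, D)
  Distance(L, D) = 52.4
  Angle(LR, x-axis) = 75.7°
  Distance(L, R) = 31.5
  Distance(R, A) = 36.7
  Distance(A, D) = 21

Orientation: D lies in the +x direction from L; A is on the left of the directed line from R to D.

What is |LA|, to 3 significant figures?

46.3

Checks: LR at 75.70° ✓; |RA| = 36.70 ✓; |AD| = 21.00 ✓.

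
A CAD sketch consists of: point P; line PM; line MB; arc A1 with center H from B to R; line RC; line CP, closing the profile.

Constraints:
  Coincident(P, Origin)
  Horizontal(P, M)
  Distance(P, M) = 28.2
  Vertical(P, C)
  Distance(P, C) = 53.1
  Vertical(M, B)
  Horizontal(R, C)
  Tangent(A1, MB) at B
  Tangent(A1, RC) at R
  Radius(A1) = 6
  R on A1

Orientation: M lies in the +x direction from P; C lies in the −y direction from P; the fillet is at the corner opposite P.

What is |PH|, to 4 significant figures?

52.07

P is at the origin; PM is horizontal with |PM| = 28.2 and M on the +x side, so M = (28.20, 0.000). PC is vertical with |PC| = 53.1 and C on the −y side, so C = (0.000, -53.10). The virtual corner opposite P is at (28.20, -53.10). Tangency of A1 to MB means the radius HB is perpendicular to MB and since A1 is tangent to RC there, HR ⟂ RC, with radius 6.0, so the center H sits 6.0 in from both sides at H = (22.20, -47.10). Then |PH| = |H − P| = 52.07.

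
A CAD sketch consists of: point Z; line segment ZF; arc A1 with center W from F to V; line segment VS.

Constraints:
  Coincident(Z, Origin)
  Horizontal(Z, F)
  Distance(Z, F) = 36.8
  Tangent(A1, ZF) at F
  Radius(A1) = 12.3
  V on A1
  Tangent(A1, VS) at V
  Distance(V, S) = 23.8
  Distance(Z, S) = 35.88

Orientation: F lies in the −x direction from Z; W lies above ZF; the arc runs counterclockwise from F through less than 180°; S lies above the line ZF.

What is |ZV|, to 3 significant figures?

26.5

Checks: |WV| = 12.30 ✓; ∠(WV, VS) = 90.00° ✓; |VS| = 23.80 ✓; |ZS| = 35.88 ✓.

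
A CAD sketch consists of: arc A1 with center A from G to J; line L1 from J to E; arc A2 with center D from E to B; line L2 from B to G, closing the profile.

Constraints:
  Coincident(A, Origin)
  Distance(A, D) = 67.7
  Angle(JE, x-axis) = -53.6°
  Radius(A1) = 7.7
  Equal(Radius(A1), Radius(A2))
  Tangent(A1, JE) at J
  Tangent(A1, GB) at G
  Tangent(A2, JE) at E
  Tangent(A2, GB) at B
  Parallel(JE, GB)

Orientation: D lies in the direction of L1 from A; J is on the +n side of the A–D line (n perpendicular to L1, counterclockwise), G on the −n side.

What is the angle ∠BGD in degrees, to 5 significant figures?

6.4888°

Tangency of A1 to both parallel lines with radius 7.7 puts J and G at A ± 7.7·n: J = (6.1977, 4.5693), G = (-6.1977, -4.5693). Equal radii place E and B the same way about D: E = D + 7.7·n = (46.372, -49.922), B = D − 7.7·n = (33.977, -59.061). Then cos ∠BGD = GB·GD / (|GB||GD|), giving 6.4888°.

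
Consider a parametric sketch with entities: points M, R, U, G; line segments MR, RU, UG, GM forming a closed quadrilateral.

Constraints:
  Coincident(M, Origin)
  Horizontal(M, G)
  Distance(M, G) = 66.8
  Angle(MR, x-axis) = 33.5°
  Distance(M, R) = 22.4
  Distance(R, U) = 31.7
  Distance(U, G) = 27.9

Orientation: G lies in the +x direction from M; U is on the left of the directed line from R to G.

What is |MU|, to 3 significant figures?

53.5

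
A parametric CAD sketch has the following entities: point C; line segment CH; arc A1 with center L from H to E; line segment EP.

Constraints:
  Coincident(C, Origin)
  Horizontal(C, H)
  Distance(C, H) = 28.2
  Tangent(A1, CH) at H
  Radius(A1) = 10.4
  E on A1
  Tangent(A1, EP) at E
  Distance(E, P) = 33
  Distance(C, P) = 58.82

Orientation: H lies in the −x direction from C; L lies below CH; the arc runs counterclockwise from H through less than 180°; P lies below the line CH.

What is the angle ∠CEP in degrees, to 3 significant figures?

107°

Checks: |LE| = 10.40 ✓; ∠(LE, EP) = 90.00° ✓; |EP| = 33.00 ✓; |CP| = 58.82 ✓.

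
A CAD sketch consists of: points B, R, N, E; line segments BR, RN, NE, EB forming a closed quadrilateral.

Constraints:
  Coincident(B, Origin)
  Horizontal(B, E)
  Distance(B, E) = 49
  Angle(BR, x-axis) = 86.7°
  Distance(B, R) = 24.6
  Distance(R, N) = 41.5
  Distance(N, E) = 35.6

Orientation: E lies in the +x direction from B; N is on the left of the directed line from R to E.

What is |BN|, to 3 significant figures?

54.3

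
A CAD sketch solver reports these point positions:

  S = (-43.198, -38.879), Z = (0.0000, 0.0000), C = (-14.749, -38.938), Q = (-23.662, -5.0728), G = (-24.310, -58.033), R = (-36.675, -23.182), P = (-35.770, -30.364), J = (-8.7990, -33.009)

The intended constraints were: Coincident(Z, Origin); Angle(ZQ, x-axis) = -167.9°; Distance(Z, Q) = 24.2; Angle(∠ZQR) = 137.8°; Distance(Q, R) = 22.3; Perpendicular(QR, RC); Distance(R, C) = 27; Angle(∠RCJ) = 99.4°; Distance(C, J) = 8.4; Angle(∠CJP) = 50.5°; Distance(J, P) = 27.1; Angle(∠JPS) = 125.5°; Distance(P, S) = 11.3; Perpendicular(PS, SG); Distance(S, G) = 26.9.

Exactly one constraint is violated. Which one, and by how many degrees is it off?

Perpendicular(PS, SG) — off by 4.30°.

Z = (0.00, 0.00) ✓; ZQ at -167.9° ✓; |ZQ| = 24.20 ✓; ∠ZQR = 137.8° ✓; |QR| = 22.30 ✓; ∠(QR, RC) = 90.00° ✓; |RC| = 27.00 ✓; ∠RCJ = 99.40° ✓; |CJ| = 8.400 ✓; ∠CJP = 50.50° ✓; |JP| = 27.10 ✓; ∠JPS = 125.5° ✓; |PS| = 11.30 ✓; ∠(PS, SG) = 85.70° ✗; |SG| = 26.90 ✓.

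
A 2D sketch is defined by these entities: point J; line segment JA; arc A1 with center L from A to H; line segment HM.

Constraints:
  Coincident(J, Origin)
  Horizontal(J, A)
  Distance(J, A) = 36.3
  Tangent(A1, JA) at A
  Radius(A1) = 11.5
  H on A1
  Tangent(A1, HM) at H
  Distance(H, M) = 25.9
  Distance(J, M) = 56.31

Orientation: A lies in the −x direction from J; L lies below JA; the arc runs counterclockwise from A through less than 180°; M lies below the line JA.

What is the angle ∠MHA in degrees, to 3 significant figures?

127°

Checks: J.y = 0.00, A.y = 0.00 ✓; |LH| = 11.50 ✓; ∠(LH, HM) = 90.00° ✓; |HM| = 25.90 ✓; |JM| = 56.31 ✓.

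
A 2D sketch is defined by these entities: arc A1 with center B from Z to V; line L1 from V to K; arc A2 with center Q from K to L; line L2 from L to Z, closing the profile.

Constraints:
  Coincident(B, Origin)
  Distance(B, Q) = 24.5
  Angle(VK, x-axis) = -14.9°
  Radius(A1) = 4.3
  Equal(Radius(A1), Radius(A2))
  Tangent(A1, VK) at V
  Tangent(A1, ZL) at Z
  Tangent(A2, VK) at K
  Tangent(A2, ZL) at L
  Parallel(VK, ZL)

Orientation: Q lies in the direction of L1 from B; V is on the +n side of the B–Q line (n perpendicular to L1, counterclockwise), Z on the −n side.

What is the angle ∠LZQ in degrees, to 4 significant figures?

9.955°

Tangency of A1 to both parallel lines with radius 4.3 puts V and Z at B ± 4.3·n: V = (1.106, 4.155), Z = (-1.106, -4.155). Equal radii place K and L the same way about Q: K = Q + 4.3·n = (24.78, -2.144), L = Q − 4.3·n = (22.57, -10.46). Then cos ∠LZQ = ZL·ZQ / (|ZL||ZQ|), giving 9.955°.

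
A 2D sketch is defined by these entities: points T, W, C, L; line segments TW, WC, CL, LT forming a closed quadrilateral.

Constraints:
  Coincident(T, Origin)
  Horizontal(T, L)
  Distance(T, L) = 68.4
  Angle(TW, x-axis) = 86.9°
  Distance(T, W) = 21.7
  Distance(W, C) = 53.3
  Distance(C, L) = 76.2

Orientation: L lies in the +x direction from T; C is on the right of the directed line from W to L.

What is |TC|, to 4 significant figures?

31.60

T is at the origin; TL is horizontal with |TL| = 68.4 and L in +x, so L = (68.4, 0). TW runs at 86.9° with |TW| = 21.7, so W = (1.174, 21.67). C is determined by |WC| = 53.3 and |CL| = 76.2 together: it lies at the intersection of circle(W, 53.3) and circle(L, 76.2). With |WL| = 70.63, the foot of the radical line on WL is 14.32 from W and the perpendicular offset is √(53.3² − 14.32²) = 51.34. Taking the right-of-WL solution: C = (-0.9436, -31.59).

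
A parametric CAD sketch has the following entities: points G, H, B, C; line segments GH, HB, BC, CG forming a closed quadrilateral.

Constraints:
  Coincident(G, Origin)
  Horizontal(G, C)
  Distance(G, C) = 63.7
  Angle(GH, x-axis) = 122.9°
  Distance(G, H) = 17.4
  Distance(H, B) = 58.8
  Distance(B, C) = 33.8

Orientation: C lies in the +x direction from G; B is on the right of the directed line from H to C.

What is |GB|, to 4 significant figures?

42.83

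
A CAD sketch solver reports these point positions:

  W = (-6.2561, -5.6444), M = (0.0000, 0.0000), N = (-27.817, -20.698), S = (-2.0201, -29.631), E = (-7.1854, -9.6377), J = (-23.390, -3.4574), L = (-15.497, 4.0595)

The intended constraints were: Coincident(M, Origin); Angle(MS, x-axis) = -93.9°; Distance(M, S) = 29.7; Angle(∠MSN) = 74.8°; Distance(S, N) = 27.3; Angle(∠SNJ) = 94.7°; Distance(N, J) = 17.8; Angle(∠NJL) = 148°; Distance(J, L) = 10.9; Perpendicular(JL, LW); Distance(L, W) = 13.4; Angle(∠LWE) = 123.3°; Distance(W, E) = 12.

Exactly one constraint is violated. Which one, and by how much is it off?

Distance(W, E) = 12 — off by 7.90.

M = (0.00, 0.00) ✓; MS at -93.90° ✓; |MS| = 29.70 ✓; ∠MSN = 74.80° ✓; |SN| = 27.30 ✓; ∠SNJ = 94.70° ✓; |NJ| = 17.80 ✓; ∠NJL = 148.0° ✓; |JL| = 10.90 ✓; ∠(JL, LW) = 90.00° ✓; |LW| = 13.40 ✓; ∠LWE = 123.3° ✓; |WE| = 4.100 ✗.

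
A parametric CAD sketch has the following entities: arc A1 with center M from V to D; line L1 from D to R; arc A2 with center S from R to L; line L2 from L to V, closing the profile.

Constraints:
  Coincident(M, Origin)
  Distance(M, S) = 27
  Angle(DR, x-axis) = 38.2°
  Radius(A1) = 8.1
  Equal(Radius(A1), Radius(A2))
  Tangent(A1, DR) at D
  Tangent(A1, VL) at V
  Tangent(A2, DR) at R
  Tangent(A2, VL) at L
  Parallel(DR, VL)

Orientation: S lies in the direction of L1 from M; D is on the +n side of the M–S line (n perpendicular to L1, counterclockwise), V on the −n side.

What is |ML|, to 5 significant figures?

28.189

Tangency of A1 to both parallel lines with radius 8.1 puts D and V at M ± 8.1·n: D = (-5.0091, 6.3654), V = (5.0091, -6.3654). Equal radii place R and L the same way about S: R = S + 8.1·n = (16.209, 23.062), L = S − 8.1·n = (26.227, 10.332). Then |ML| = |L − M| = 28.189.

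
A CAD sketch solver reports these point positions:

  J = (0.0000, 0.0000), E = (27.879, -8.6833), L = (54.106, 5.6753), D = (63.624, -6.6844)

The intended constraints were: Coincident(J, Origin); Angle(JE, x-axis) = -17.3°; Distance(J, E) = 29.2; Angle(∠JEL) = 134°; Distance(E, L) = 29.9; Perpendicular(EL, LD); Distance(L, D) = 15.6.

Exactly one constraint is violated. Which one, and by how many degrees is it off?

Perpendicular(EL, LD) — off by 8.90°.

J = (0.00, 0.00) ✓; JE at -17.30° ✓; |JE| = 29.20 ✓; ∠JEL = 134.0° ✓; |EL| = 29.90 ✓; ∠(EL, LD) = 81.10° ✗; |LD| = 15.60 ✓.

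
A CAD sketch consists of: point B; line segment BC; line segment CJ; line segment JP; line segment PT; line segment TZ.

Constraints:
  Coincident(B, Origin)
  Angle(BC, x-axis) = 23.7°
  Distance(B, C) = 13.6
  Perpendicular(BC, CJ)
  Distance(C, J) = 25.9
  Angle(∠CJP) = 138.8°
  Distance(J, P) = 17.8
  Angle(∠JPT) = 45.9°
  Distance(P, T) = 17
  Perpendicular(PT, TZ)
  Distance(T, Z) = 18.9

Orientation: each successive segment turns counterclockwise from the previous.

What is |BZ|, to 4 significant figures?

28.39

∠JPT = 45.9° gives PT at -71.00° from the x-axis; with |PT| = 17.0, T = (-8.542, 20.66). The perpendicularity gives TZ at right angles to PT, so TZ runs at 19.00°; with |TZ| = 18.9, Z = (9.328, 26.81). Then |BZ| = |Z − B| = 28.39.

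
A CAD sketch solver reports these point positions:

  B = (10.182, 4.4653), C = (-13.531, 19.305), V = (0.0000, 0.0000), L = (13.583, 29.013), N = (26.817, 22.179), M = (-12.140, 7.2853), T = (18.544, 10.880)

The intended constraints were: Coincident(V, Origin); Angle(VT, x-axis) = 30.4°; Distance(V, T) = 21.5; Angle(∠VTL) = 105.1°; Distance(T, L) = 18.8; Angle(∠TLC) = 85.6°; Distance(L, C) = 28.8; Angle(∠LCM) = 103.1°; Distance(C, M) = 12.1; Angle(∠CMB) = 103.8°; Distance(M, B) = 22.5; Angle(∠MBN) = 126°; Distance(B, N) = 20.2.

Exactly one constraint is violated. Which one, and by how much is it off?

Distance(B, N) = 20.2 — off by 4.10.

V = (0.00, 0.00) ✓; VT at 30.40° ✓; |VT| = 21.50 ✓; ∠VTL = 105.1° ✓; |TL| = 18.80 ✓; ∠TLC = 85.60° ✓; |LC| = 28.80 ✓; ∠LCM = 103.1° ✓; |CM| = 12.10 ✓; ∠CMB = 103.8° ✓; |MB| = 22.50 ✓; ∠MBN = 126.0° ✓; |BN| = 24.30 ✗.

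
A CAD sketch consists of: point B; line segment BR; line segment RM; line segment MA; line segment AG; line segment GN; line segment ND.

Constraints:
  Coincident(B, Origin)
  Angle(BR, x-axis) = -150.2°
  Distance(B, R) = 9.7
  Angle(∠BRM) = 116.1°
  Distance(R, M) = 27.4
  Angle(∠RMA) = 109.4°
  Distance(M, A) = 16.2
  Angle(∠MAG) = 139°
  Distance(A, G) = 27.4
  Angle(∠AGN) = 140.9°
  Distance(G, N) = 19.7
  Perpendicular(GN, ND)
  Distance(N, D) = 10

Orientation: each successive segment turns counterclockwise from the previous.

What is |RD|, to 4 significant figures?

41.68

B is at the origin; BR runs at -150.2° with length 9.7, so R = (-8.417, -4.821). ∠BRM = 116.1° gives RM at -86.30° from the x-axis; with |RM| = 27.4, M = (-6.649, -32.16). ∠RMA = 109.4° gives MA at -15.70° from the x-axis; with |MA| = 16.2, A = (8.946, -36.55). ∠MAG = 139.0° gives AG at 25.30° from the x-axis; with |AG| = 27.4, G = (33.72, -24.84). ∠AGN = 140.9° gives GN at 64.40° from the x-axis; with |GN| = 19.7, N = (42.23, -7.072). GN ⟂ ND, so ND runs at 154.4°; with |ND| = 10.0, D = (33.21, -2.751). Then |RD| = |D − R| = 41.68.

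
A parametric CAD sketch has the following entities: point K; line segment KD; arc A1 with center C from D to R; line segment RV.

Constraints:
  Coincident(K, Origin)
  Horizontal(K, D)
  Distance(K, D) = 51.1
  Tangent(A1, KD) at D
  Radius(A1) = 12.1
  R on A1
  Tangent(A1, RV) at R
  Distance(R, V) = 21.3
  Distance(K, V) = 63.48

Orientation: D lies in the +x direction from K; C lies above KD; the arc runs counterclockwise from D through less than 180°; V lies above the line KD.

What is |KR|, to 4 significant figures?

64.30

K is at the origin; K and D share the same y with |KD| = 51.1 and D on the +x side, so D = (51.10, 0.000). The tangent condition forces CD to be normal to KD, so C = D + (0, 12.1) = (51.10, 12.10). Since CR ⟂ RV (tangency), |CV| = √(12.1² + 21.3²) = 24.50 regardless of where R sits on A1. So V lies on both circle(K, 63.48) and circle(C, 24.50); the above-KD intersection is V = (51.88, 36.58). R is the foot of the tangent from V: R = (61.81, 17.74).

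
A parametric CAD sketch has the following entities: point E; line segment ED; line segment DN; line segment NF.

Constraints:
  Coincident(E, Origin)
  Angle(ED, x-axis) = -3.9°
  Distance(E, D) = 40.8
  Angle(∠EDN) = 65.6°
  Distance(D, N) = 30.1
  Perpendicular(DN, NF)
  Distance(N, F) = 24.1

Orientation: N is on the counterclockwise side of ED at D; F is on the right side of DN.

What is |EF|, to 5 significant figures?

62.672

∠EDN = 65.6°, so DN runs at -3.9° + (180° − 65.6°) = 110.50° from the x-axis; with |DN| = 30.1, N = D + 30.1·(cos 110.50°, sin 110.50°) = (30.164, 25.419). The perpendicularity gives NF at right angles to DN; with |NF| = 24.1 on the right of DN, F = N + 24.1·(0.93667, 0.35021) = (52.738, 33.859). Then |EF| = |F − E| = 62.672.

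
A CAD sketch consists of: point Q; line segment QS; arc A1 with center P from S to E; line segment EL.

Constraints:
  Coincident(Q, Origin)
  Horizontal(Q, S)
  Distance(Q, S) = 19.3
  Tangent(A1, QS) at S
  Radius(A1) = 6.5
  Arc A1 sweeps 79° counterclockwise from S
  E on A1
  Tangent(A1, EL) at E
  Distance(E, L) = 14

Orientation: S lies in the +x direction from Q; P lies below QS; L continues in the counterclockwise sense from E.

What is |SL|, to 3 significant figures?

21.0

Q is at the origin; QS is horizontal with |QS| = 19.3 and S on the +x side, so S = (19.3, 0.00). A1 meets QS tangentially, so PS is at right angles to QS, so P = S + (0, -6.5) = (19.3, -6.50). On A1, S sits at bearing 90° from P; a 79° counterclockwise sweep puts E at bearing 169°, so E = P + 6.5·(cos 169°, sin 169°) = (12.9, -5.26). Since A1 is tangent to EL there, PE ⟂ EL, so EL runs along (−sin 169°, cos 169°); with |EL| = 14.0, L = (10.2, -19.0). Then |SL| = |L − S| = 21.0.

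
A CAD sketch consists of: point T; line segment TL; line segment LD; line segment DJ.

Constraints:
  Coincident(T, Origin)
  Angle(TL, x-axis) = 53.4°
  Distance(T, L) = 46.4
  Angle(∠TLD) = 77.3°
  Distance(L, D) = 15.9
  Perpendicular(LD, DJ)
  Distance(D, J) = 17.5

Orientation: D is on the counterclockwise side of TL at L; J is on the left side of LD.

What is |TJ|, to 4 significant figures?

28.34

T is at the origin; TL runs at 53.4° with length 46.4, so L = 46.4·(cos 53.4°, sin 53.4°) = (27.66, 37.25). ∠TLD = 77.3°, so LD runs at 53.4° + (180° − 77.3°) = 156.1° from the x-axis; with |LD| = 15.9, D = L + 15.9·(cos 156.1°, sin 156.1°) = (13.13, 43.69). LD is perpendicular to DJ; with |DJ| = 17.5 on the left of LD, J = D + 17.5·(-0.4051, -0.9143) = (6.038, 27.69). Then |TJ| = |J − T| = 28.34.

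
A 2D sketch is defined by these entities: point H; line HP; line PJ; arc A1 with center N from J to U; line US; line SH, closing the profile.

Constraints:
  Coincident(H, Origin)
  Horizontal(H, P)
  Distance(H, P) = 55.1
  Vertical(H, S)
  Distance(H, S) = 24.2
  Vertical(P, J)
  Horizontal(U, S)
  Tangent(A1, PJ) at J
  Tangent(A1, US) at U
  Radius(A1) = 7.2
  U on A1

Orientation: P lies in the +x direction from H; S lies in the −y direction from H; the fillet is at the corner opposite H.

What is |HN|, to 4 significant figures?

50.83

H is at the origin; HP is horizontal with |HP| = 55.1 and P on the +x side, so P = (55.10, 0.000). H and S share the same x with |HS| = 24.2 and S on the −y side, so S = (0.000, -24.20). The virtual corner opposite H is at (55.10, -24.20). Tangency of A1 to PJ means the radius NJ is perpendicular to PJ and tangency of A1 to US means the radius NU is perpendicular to US, with radius 7.2, so the center N sits 7.2 in from both sides at N = (47.90, -17.00). Then |HN| = |N − H| = 50.83.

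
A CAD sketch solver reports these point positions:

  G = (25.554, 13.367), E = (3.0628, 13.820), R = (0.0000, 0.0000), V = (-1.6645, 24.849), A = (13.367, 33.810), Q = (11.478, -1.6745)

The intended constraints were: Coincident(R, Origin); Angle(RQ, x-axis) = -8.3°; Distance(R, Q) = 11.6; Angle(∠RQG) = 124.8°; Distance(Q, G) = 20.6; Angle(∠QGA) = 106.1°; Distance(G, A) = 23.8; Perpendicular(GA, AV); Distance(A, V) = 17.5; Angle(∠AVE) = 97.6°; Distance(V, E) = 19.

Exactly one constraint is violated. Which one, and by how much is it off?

Distance(V, E) = 19 — off by 7.00.

R = (0.00, 0.00) ✓; RQ at -8.300° ✓; |RQ| = 11.60 ✓; ∠RQG = 124.8° ✓; |QG| = 20.60 ✓; ∠QGA = 106.1° ✓; |GA| = 23.80 ✓; ∠(GA, AV) = 90.00° ✓; |AV| = 17.50 ✓; ∠AVE = 97.60° ✓; |VE| = 12.00 ✗.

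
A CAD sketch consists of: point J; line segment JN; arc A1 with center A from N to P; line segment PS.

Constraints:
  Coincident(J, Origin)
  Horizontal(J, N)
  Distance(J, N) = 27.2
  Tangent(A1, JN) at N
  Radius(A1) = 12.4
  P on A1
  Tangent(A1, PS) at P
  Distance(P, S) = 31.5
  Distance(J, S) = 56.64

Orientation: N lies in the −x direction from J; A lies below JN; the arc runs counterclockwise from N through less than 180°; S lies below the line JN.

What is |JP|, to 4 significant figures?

42.04

J is at the origin; JN is horizontal with |JN| = 27.2 and N on the −x side, so N = (-27.20, 0.000). Tangency of A1 to JN means the radius AN is perpendicular to JN, so A = N + (0, -12.4) = (-27.20, -12.40). Since AP ⟂ PS (tangency), |AS| = √(12.4² + 31.5²) = 33.85 regardless of where P sits on A1. So S lies on both circle(J, 56.64) and circle(A, 33.85); the below-JN intersection is S = (-33.52, -45.66). P is the foot of the tangent from S: P = (-39.38, -14.71).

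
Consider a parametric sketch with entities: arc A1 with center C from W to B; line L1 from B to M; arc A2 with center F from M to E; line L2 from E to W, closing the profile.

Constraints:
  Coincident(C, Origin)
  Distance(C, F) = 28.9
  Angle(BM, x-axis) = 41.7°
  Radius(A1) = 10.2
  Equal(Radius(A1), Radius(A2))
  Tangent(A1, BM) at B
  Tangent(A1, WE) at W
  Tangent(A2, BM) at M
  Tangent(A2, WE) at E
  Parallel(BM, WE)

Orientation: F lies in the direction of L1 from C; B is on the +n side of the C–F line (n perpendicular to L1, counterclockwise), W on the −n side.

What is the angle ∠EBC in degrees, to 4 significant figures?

54.78°

The slot axis is L1's direction at 41.7°, so u = (cos 41.7°, sin 41.7°) = (0.7466, 0.6652) and n = (−sin 41.7°, cos 41.7°) = (-0.6652, 0.7466). C is at the origin and F lies 28.9 along u from C, so F = 28.9·u = (21.58, 19.23). Tangency of A1 to both parallel lines with radius 10.2 puts B and W at C ± 10.2·n: B = (-6.785, 7.616), W = (6.785, -7.616). Equal radii place M and E the same way about F: M = F + 10.2·n = (14.79, 26.84), E = F − 10.2·n = (28.36, 11.61). Then cos ∠EBC = BE·BC / (|BE||BC|), giving 54.78°.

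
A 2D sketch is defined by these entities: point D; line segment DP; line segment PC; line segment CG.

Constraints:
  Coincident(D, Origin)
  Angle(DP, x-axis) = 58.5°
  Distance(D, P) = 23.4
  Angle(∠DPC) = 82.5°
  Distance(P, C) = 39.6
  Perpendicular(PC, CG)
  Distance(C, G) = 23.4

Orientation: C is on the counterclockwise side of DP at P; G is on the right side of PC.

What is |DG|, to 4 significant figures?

59.22

D is at the origin; DP runs at 58.5° with length 23.4, so P = 23.4·(cos 58.5°, sin 58.5°) = (12.23, 19.95). ∠DPC = 82.5°, so PC runs at 58.5° + (180° − 82.5°) = 156.0° from the x-axis; with |PC| = 39.6, C = P + 39.6·(cos 156.0°, sin 156.0°) = (-23.95, 36.06). PC is perpendicular to CG; with |CG| = 23.4 on the right of PC, G = C + 23.4·(0.4067, 0.9135) = (-14.43, 57.44). Then |DG| = |G − D| = 59.22.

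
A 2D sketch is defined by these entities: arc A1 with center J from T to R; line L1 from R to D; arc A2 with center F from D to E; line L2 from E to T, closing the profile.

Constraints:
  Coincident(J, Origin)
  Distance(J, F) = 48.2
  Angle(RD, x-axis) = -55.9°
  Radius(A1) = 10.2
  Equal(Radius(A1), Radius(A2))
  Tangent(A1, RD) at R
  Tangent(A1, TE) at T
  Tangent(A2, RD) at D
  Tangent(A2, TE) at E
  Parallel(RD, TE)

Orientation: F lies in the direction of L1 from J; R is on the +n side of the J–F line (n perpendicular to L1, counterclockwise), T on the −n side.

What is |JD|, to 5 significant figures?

49.267

Tangency of A1 to both parallel lines with radius 10.2 puts R and T at J ± 10.2·n: R = (8.4462, 5.7185), T = (-8.4462, -5.7185). Equal radii place D and E the same way about F: D = F + 10.2·n = (35.469, -34.194), E = F − 10.2·n = (18.577, -45.631). Then |JD| = |D − J| = 49.267.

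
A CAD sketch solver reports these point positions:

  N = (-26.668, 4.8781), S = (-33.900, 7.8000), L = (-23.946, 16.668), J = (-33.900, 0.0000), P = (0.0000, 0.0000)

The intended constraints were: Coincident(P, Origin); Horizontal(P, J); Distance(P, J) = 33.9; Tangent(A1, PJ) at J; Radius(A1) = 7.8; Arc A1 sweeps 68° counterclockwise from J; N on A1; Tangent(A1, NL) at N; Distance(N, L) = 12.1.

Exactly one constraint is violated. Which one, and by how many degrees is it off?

Tangent(A1, NL) at N — off by 9.00°.

P = (0.00, 0.00) ✓; P.y = 0.00, J.y = 0.00 ✓; |PJ| = 33.90 ✓; ∠(SJ, JP) = 90.00° ✓; |SJ| = 7.800 ✓; bearing(S→N) − bearing(S→J) = 68.00° ✓; |SN| = 7.800 ✓; ∠(SN, NL) = 81.00° ✗; |NL| = 12.10 ✓.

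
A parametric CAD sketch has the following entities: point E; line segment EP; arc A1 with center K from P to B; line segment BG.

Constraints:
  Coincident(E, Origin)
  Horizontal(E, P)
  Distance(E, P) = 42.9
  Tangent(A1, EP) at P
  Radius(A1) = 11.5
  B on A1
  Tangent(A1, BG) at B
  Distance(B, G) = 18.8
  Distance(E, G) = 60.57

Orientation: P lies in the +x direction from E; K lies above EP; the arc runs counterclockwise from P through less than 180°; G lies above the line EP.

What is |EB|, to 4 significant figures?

55.85

Checks: |KB| = 11.50 ✓; ∠(KB, BG) = 90.00° ✓; |BG| = 18.80 ✓; |EG| = 60.57 ✓.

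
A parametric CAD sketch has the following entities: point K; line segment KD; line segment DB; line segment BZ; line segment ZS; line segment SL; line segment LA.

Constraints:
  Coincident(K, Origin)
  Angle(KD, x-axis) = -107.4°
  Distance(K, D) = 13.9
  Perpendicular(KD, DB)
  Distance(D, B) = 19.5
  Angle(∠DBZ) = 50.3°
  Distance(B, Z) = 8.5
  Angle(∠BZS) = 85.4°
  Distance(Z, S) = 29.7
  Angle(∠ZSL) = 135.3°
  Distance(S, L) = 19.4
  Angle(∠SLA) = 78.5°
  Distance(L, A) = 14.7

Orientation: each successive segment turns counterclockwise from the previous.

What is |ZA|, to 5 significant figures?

38.136

K is at the origin; KD runs at -107.4° with length 13.9, so D = (-4.1567, -13.264). The perpendicularity gives DB at right angles to KD, so DB runs at -17.400°; with |DB| = 19.5, B = (14.451, -19.095). ∠DBZ = 50.3° gives BZ at 112.30° from the x-axis; with |BZ| = 8.5, Z = (11.226, -11.231). ∠BZS = 85.4° gives ZS at -153.10° from the x-axis; with |ZS| = 29.7, S = (-15.261, -24.668). ∠ZSL = 135.3° gives SL at -108.40° from the x-axis; with |SL| = 19.4, L = (-21.384, -43.076). ∠SLA = 78.5° gives LA at -6.9000° from the x-axis; with |LA| = 14.7, A = (-6.7908, -44.842). Then |ZA| = |A − Z| = 38.136.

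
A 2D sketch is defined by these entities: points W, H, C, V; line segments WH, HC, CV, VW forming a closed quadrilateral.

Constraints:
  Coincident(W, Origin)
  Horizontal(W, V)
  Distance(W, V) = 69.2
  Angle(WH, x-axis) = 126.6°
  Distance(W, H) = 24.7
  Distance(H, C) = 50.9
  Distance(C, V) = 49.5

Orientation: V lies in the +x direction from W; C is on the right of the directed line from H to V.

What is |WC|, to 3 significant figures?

26.9

W is at the origin; WV is horizontal with |WV| = 69.2 and V in +x, so V = (69.2, 0). WH runs at 126.6° with |WH| = 24.7, so H = (-14.7, 19.8). C is determined by |HC| = 50.9 and |CV| = 49.5 together: it lies at the intersection of circle(H, 50.9) and circle(V, 49.5). With |HV| = 86.2, the foot of the radical line on HV is 43.9 from H and the perpendicular offset is √(50.9² − 43.9²) = 25.7. Taking the right-of-HV solution: C = (22.1, -15.3).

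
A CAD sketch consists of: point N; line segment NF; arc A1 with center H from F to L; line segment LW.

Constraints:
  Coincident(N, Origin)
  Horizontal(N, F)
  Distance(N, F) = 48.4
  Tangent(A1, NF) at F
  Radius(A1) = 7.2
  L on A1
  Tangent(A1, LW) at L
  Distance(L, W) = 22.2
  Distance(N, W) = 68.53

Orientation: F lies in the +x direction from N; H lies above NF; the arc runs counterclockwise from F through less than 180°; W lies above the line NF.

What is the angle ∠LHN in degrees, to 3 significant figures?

148°

N is at the origin; N and F share the same y with |NF| = 48.4 and F on the +x side, so F = (48.4, 0.00). The tangent condition forces HF to be normal to NF, so H = F + (0, 7.2) = (48.4, 7.20). Since HL ⟂ LW (tangency), |HW| = √(7.2² + 22.2²) = 23.3 regardless of where L sits on A1. So W lies on both circle(N, 68.53) and circle(H, 23.3); the above-NF intersection is W = (64.0, 24.6). L is the foot of the tangent from W: L = (55.0, 4.29).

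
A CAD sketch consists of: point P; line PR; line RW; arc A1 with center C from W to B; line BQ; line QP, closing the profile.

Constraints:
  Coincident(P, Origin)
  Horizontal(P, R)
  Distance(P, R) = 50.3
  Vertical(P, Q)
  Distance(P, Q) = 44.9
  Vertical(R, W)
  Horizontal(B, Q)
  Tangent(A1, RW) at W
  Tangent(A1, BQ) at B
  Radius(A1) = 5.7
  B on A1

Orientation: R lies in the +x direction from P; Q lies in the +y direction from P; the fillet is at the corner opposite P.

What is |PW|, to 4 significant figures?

63.77

The virtual corner opposite P is at (50.30, 44.90). The tangent condition forces CW to be normal to RW and A1 meets BQ tangentially, so CB is at right angles to BQ, with radius 5.7, so the center C sits 5.7 in from both sides at C = (44.60, 39.20). That places the tangent points at W = (50.30, 39.20) on RW and B = (44.60, 44.90) on BQ. Then |PW| = |W − P| = 63.77.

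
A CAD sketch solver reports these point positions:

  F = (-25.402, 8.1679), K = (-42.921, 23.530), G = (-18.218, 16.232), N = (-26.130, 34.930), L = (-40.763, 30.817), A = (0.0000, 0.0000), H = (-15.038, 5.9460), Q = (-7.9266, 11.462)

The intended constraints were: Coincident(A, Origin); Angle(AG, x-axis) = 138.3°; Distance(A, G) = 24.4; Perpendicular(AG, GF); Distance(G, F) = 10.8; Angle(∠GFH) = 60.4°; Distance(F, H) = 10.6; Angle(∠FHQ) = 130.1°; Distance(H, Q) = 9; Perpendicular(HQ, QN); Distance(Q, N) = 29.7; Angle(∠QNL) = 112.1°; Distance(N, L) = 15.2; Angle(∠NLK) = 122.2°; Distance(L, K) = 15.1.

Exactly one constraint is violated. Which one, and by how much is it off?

Distance(L, K) = 15.1 — off by 7.50.

A = (0.00, 0.00) ✓; AG at 138.3° ✓; |AG| = 24.40 ✓; ∠(AG, GF) = 90.00° ✓; |GF| = 10.80 ✓; ∠GFH = 60.40° ✓; |FH| = 10.60 ✓; ∠FHQ = 130.1° ✓; |HQ| = 9.000 ✓; ∠(HQ, QN) = 90.00° ✓; |QN| = 29.70 ✓; ∠QNL = 112.1° ✓; |NL| = 15.20 ✓; ∠NLK = 122.2° ✓; |LK| = 7.600 ✗.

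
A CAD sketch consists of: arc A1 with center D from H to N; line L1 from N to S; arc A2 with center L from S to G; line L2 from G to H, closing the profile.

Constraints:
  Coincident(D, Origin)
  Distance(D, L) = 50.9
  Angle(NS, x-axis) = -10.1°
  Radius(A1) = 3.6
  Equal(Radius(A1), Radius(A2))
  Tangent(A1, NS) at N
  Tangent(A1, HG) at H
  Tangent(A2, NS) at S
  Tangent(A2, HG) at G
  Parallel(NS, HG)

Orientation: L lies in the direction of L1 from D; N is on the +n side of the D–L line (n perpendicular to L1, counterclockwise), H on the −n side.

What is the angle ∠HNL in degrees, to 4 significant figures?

85.95°

The slot axis is L1's direction at -10.1°, so u = (cos -10.1°, sin -10.1°) = (0.9845, -0.1754) and n = (−sin -10.1°, cos -10.1°) = (0.1754, 0.9845). D is at the origin and L lies 50.9 along u from D, so L = 50.9·u = (50.11, -8.926). Tangency of A1 to both parallel lines with radius 3.6 puts N and H at D ± 3.6·n: N = (0.6313, 3.544), H = (-0.6313, -3.544). Then cos ∠HNL = NH·NL / (|NH||NL|), giving 85.95°.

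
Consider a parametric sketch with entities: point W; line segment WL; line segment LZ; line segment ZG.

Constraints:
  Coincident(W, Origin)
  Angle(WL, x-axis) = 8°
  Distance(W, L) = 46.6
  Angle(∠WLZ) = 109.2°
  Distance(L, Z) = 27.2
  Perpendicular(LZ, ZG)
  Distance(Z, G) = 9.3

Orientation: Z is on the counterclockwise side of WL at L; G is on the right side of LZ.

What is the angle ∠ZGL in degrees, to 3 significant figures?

71.1°

∠WLZ = 109.2°, so LZ runs at 8.0° + (180° − 109.2°) = 78.8° from the x-axis; with |LZ| = 27.2, Z = L + 27.2·(cos 78.8°, sin 78.8°) = (51.4, 33.2). LZ is perpendicular to ZG; with |ZG| = 9.3 on the right of LZ, G = Z + 9.3·(0.981, -0.194) = (60.6, 31.4). Then cos ∠ZGL = GZ·GL / (|GZ||GL|), giving 71.1°.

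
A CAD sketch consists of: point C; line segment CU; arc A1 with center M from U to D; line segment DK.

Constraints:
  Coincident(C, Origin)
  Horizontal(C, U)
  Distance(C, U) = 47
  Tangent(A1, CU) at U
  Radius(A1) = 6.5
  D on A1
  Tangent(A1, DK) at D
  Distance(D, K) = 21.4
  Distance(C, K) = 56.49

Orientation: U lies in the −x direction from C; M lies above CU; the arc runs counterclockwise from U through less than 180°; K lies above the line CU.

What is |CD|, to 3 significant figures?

41.9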